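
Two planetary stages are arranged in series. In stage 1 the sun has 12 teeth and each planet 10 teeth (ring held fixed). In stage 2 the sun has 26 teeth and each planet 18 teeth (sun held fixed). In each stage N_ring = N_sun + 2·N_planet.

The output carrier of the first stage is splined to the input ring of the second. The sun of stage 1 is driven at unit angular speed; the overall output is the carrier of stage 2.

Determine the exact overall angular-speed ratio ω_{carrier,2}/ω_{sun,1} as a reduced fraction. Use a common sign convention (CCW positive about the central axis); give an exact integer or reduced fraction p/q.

93/484

Stage 1: N_ring = 12 + 2·10 = 32
Stage 1: 12(ω_s−ω_c) = −32(ω_r−ω_c),  ω_r=0, ω_s=1
Stage 1: 12(1−ω_c) = −32(0−ω_c)  ⇒  44ω_c = 12  ⇒  ω_c = 3/11
  ⇒ ω_c¹/ω_s¹ = 3/11
Stage 2: N_ring = 26 + 2·18 = 62
Stage 2: 26(ω_s−ω_c) = −62(ω_r−ω_c),  ω_s=0, ω_r=1
Stage 2: 26(0−ω_c) = −62(1−ω_c)  ⇒  88ω_c = 62  ⇒  ω_c = 31/44
  ⇒ ω_c²/ω_r² = 31/44
Coupling ω_r² = ω_c¹ ⇒ overall = 3/11 × 31/44 = 93/484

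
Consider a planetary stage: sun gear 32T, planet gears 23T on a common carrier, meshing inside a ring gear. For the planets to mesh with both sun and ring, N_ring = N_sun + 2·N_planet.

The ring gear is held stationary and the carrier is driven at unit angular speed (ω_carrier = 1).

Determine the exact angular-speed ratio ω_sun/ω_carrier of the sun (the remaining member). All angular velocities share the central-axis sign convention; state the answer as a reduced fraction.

55/16

N_ring = 32 + 2·23 = 78
32(ω_s−ω_c) = −78(ω_r−ω_c),  ω_r=0, ω_c=1
ω_s = 1 − (78/32)(0−1) = 55/16
ω_s/ω_c = 55/16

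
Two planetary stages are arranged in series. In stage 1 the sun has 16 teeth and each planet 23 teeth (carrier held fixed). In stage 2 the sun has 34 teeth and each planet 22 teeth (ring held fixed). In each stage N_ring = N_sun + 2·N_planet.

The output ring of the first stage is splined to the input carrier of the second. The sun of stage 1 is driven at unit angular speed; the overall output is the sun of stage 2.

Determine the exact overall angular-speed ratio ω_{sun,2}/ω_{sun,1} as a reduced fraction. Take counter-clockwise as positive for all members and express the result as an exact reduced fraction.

-448/527

Stage 1: N_ring = 16 + 2·23 = 62
Stage 1: 16(ω_s−ω_c) = −62(ω_r−ω_c),  ω_c=0, ω_s=1
Stage 1: ω_r = 0 − (16/62)(1−0) = -8/31
  ⇒ ω_r¹/ω_s¹ = -8/31
Stage 2: N_ring = 34 + 2·22 = 78
Stage 2: 34(ω_s−ω_c) = −78(ω_r−ω_c),  ω_r=0, ω_c=1
Stage 2: ω_s = 1 − (78/34)(0−1) = 56/17
  ⇒ ω_s²/ω_c² = 56/17
Coupling ω_c² = ω_r¹ ⇒ overall = -8/31 × 56/17 = -448/527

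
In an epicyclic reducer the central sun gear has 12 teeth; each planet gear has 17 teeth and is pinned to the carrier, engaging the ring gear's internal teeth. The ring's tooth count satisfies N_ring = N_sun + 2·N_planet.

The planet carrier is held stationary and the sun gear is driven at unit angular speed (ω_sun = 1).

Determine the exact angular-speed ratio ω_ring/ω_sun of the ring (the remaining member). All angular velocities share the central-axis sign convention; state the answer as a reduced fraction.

-6/23

N_ring = 12 + 2·17 = 46
12(ω_s−ω_c) = −46(ω_r−ω_c),  ω_c=0, ω_s=1
ω_r = 0 − (12/46)(1−0) = -6/23
ω_r/ω_s = -6/23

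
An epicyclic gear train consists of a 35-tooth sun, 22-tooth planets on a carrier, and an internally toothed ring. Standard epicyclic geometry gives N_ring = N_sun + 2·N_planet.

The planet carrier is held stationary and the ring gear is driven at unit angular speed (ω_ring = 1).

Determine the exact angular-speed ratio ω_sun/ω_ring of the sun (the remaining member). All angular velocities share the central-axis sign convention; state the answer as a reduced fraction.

-79/35

N_ring = 35 + 2·22 = 79
35(ω_s−ω_c) = −79(ω_r−ω_c),  ω_c=0, ω_r=1
ω_s = 0 − (79/35)(1−0) = -79/35
ω_s/ω_r = -79/35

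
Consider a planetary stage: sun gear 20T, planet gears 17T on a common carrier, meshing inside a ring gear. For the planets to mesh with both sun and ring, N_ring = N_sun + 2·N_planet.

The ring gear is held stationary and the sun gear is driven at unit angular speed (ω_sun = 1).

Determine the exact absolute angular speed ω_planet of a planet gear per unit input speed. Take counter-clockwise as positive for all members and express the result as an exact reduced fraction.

-10/17

N_ring = 20 + 2·17 = 54
20(ω_s−ω_c) = −54(ω_r−ω_c),  ω_r=0, ω_s=1
20(1−ω_c) = −54(0−ω_c)  ⇒  74ω_c = 20  ⇒  ω_c = 10/37
sun–planet: 20·(1−10/37) = −17·(ω_p−ω_c)  ⇒  ω_p−ω_c = −(20/17)·(27/37) = -540/629
ω_p = 10/37 − 540/629 = -10/17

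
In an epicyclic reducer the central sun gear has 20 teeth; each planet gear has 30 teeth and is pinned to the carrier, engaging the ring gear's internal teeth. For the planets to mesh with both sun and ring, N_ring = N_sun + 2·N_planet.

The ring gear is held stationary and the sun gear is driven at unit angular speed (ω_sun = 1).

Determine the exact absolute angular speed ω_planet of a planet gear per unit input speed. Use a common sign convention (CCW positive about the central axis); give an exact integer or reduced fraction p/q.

N_ring = 20 + 2·30 = 80
20(ω_s−ω_c) = −80(ω_r−ω_c),  ω_r=0, ω_s=1
20(1−ω_c) = −80(0−ω_c)  ⇒  100ω_c = 20  ⇒  ω_c = 1/5
sun–planet: 20·(1−1/5) = −30·(ω_p−ω_c)  ⇒  ω_p−ω_c = −(20/30)·(4/5) = -8/15
ω_p = 1/5 − 8/15 = -1/3

-1/3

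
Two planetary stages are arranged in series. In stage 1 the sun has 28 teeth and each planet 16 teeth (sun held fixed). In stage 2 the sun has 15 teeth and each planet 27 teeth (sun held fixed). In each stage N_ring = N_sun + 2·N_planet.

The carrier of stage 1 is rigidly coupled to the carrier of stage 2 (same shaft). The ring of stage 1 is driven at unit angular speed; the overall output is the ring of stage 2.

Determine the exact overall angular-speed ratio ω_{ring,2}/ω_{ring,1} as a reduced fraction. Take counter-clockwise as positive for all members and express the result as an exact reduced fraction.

Stage 1: N_ring = 28 + 2·16 = 60
Stage 1: 28(ω_s−ω_c) = −60(ω_r−ω_c),  ω_s=0, ω_r=1
Stage 1: 28(0−ω_c) = −60(1−ω_c)  ⇒  88ω_c = 60  ⇒  ω_c = 15/22
  ⇒ ω_c¹/ω_r¹ = 15/22
Stage 2: N_ring = 15 + 2·27 = 69
Stage 2: 15(ω_s−ω_c) = −69(ω_r−ω_c),  ω_s=0, ω_c=1
Stage 2: ω_r = 1 − (15/69)(0−1) = 28/23
  ⇒ ω_r²/ω_c² = 28/23
Coupling ω_c² = ω_c¹ ⇒ overall = 15/22 × 28/23 = 210/253

210/253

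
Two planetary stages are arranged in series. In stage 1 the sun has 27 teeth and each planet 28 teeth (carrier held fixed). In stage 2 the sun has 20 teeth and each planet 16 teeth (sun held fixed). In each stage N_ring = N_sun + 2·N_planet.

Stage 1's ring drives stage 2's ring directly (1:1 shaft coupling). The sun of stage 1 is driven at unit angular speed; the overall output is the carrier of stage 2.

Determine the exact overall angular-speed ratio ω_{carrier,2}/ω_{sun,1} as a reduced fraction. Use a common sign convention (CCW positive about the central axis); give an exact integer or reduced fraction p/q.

-39/166

Stage 1: N_ring = 27 + 2·28 = 83
Stage 1: 27(ω_s−ω_c) = −83(ω_r−ω_c),  ω_c=0, ω_s=1
Stage 1: ω_r = 0 − (27/83)(1−0) = -27/83
  ⇒ ω_r¹/ω_s¹ = -27/83
Stage 2: N_ring = 20 + 2·16 = 52
Stage 2: 20(ω_s−ω_c) = −52(ω_r−ω_c),  ω_s=0, ω_r=1
Stage 2: 20(0−ω_c) = −52(1−ω_c)  ⇒  72ω_c = 52  ⇒  ω_c = 13/18
  ⇒ ω_c²/ω_r² = 13/18
Coupling ω_r² = ω_r¹ ⇒ overall = -27/83 × 13/18 = -39/166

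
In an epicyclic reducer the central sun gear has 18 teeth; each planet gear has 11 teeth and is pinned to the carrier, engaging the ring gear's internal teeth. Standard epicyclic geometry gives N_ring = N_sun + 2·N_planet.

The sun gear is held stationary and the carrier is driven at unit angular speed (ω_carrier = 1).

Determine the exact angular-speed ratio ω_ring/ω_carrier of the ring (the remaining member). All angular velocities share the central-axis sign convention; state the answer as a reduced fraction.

N_ring = 18 + 2·11 = 40
18(ω_s−ω_c) = −40(ω_r−ω_c),  ω_s=0, ω_c=1
ω_r = 1 − (18/40)(0−1) = 29/20
ω_r/ω_c = 29/20

29/20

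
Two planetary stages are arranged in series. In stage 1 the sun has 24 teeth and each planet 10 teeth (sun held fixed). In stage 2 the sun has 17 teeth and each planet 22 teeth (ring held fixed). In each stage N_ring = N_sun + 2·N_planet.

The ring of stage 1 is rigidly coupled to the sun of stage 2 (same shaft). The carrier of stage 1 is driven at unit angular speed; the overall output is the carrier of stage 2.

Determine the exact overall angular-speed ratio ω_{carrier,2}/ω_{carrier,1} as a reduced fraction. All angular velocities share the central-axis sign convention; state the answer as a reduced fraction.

289/858

Stage 1: N_ring = 24 + 2·10 = 44
Stage 1: 24(ω_s−ω_c) = −44(ω_r−ω_c),  ω_s=0, ω_c=1
Stage 1: ω_r = 1 − (24/44)(0−1) = 17/11
  ⇒ ω_r¹/ω_c¹ = 17/11
Stage 2: N_ring = 17 + 2·22 = 61
Stage 2: 17(ω_s−ω_c) = −61(ω_r−ω_c),  ω_r=0, ω_s=1
Stage 2: 17(1−ω_c) = −61(0−ω_c)  ⇒  78ω_c = 17  ⇒  ω_c = 17/78
  ⇒ ω_c²/ω_s² = 17/78
Coupling ω_s² = ω_r¹ ⇒ overall = 17/11 × 17/78 = 289/858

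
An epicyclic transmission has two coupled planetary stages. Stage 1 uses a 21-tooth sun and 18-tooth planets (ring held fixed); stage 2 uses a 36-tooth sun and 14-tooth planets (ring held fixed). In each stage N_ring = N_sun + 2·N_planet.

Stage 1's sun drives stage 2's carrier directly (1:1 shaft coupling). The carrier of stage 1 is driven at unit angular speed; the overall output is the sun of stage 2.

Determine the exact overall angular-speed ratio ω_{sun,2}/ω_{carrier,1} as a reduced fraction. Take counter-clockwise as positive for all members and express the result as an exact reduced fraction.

650/63

Stage 1: N_ring = 21 + 2·18 = 57
Stage 1: 21(ω_s−ω_c) = −57(ω_r−ω_c),  ω_r=0, ω_c=1
Stage 1: ω_s = 1 − (57/21)(0−1) = 26/7
  ⇒ ω_s¹/ω_c¹ = 26/7
Stage 2: N_ring = 36 + 2·14 = 64
Stage 2: 36(ω_s−ω_c) = −64(ω_r−ω_c),  ω_r=0, ω_c=1
Stage 2: ω_s = 1 − (64/36)(0−1) = 25/9
  ⇒ ω_s²/ω_c² = 25/9
Coupling ω_c² = ω_s¹ ⇒ overall = 26/7 × 25/9 = 650/63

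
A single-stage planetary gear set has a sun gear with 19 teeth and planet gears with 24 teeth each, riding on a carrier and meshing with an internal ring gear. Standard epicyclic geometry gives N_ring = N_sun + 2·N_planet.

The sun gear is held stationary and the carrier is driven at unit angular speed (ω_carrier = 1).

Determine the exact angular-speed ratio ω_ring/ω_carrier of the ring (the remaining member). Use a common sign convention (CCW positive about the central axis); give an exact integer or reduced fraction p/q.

86/67

N_ring = 19 + 2·24 = 67
19(ω_s−ω_c) = −67(ω_r−ω_c),  ω_s=0, ω_c=1
ω_r = 1 − (19/67)(0−1) = 86/67
ω_r/ω_c = 86/67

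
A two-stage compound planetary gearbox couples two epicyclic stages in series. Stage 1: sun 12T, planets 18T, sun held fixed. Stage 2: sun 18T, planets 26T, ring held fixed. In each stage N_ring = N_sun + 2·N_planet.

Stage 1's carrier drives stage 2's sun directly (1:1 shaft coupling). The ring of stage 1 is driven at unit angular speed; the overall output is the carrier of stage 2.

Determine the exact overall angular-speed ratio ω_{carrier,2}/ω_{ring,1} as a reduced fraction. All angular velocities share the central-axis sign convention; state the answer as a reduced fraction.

Stage 1: N_ring = 12 + 2·18 = 48
Stage 1: 12(ω_s−ω_c) = −48(ω_r−ω_c),  ω_s=0, ω_r=1
Stage 1: 12(0−ω_c) = −48(1−ω_c)  ⇒  60ω_c = 48  ⇒  ω_c = 4/5
  ⇒ ω_c¹/ω_r¹ = 4/5
Stage 2: N_ring = 18 + 2·26 = 70
Stage 2: 18(ω_s−ω_c) = −70(ω_r−ω_c),  ω_r=0, ω_s=1
Stage 2: 18(1−ω_c) = −70(0−ω_c)  ⇒  88ω_c = 18  ⇒  ω_c = 9/44
  ⇒ ω_c²/ω_s² = 9/44
Coupling ω_s² = ω_c¹ ⇒ overall = 4/5 × 9/44 = 9/55

9/55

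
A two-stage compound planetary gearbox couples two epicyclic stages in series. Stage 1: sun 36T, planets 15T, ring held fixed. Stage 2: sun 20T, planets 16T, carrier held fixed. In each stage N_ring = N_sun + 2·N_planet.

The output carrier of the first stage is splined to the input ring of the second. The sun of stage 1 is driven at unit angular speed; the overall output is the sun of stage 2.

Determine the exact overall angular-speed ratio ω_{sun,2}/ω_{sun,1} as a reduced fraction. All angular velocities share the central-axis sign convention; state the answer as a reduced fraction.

-78/85

Stage 1: N_ring = 36 + 2·15 = 66
Stage 1: 36(ω_s−ω_c) = −66(ω_r−ω_c),  ω_r=0, ω_s=1
Stage 1: 36(1−ω_c) = −66(0−ω_c)  ⇒  102ω_c = 36  ⇒  ω_c = 6/17
  ⇒ ω_c¹/ω_s¹ = 6/17
Stage 2: N_ring = 20 + 2·16 = 52
Stage 2: 20(ω_s−ω_c) = −52(ω_r−ω_c),  ω_c=0, ω_r=1
Stage 2: ω_s = 0 − (52/20)(1−0) = -13/5
  ⇒ ω_s²/ω_r² = -13/5
Coupling ω_r² = ω_c¹ ⇒ overall = 6/17 × -13/5 = -78/85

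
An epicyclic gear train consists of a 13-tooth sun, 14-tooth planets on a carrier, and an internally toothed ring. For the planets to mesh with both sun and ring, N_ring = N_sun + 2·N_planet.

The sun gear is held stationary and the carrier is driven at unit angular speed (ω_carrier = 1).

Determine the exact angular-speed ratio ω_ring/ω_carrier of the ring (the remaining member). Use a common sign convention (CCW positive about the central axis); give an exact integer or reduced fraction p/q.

54/41

N_ring = 13 + 2·14 = 41
13(ω_s−ω_c) = −41(ω_r−ω_c),  ω_s=0, ω_c=1
ω_r = 1 − (13/41)(0−1) = 54/41
ω_r/ω_c = 54/41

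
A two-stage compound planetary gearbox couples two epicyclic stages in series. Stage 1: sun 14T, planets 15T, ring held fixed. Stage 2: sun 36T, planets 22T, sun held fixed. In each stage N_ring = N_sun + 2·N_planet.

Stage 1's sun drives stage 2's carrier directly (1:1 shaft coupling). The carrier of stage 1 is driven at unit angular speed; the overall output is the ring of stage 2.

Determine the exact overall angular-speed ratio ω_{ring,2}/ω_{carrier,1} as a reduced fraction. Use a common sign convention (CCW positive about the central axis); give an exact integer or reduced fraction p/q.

Stage 1: N_ring = 14 + 2·15 = 44
Stage 1: 14(ω_s−ω_c) = −44(ω_r−ω_c),  ω_r=0, ω_c=1
Stage 1: ω_s = 1 − (44/14)(0−1) = 29/7
  ⇒ ω_s¹/ω_c¹ = 29/7
Stage 2: N_ring = 36 + 2·22 = 80
Stage 2: 36(ω_s−ω_c) = −80(ω_r−ω_c),  ω_s=0, ω_c=1
Stage 2: ω_r = 1 − (36/80)(0−1) = 29/20
  ⇒ ω_r²/ω_c² = 29/20
Coupling ω_c² = ω_s¹ ⇒ overall = 29/7 × 29/20 = 841/140

841/140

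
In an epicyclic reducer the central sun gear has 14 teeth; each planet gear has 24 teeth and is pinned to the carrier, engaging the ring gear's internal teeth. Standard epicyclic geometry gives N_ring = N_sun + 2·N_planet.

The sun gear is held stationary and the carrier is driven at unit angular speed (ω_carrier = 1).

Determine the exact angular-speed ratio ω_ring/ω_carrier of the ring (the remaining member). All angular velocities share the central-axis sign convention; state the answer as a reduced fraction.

N_ring = 14 + 2·24 = 62
14(ω_s−ω_c) = −62(ω_r−ω_c),  ω_s=0, ω_c=1
ω_r = 1 − (14/62)(0−1) = 38/31
ω_r/ω_c = 38/31

38/31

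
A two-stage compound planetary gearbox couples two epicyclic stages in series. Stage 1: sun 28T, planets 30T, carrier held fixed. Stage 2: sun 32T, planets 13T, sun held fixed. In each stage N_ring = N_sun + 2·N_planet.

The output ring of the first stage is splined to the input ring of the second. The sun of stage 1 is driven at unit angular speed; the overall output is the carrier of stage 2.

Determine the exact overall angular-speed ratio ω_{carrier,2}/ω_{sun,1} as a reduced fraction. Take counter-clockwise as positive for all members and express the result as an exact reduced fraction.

-203/990

Stage 1: N_ring = 28 + 2·30 = 88
Stage 1: 28(ω_s−ω_c) = −88(ω_r−ω_c),  ω_c=0, ω_s=1
Stage 1: ω_r = 0 − (28/88)(1−0) = -7/22
  ⇒ ω_r¹/ω_s¹ = -7/22
Stage 2: N_ring = 32 + 2·13 = 58
Stage 2: 32(ω_s−ω_c) = −58(ω_r−ω_c),  ω_s=0, ω_r=1
Stage 2: 32(0−ω_c) = −58(1−ω_c)  ⇒  90ω_c = 58  ⇒  ω_c = 29/45
  ⇒ ω_c²/ω_r² = 29/45
Coupling ω_r² = ω_r¹ ⇒ overall = -7/22 × 29/45 = -203/990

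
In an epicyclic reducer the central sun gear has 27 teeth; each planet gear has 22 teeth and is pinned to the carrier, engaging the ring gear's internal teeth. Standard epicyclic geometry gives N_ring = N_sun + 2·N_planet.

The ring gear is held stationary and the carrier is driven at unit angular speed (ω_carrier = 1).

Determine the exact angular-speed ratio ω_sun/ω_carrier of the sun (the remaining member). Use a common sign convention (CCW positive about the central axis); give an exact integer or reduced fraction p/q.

98/27

N_ring = 27 + 2·22 = 71
27(ω_s−ω_c) = −71(ω_r−ω_c),  ω_r=0, ω_c=1
ω_s = 1 − (71/27)(0−1) = 98/27
ω_s/ω_c = 98/27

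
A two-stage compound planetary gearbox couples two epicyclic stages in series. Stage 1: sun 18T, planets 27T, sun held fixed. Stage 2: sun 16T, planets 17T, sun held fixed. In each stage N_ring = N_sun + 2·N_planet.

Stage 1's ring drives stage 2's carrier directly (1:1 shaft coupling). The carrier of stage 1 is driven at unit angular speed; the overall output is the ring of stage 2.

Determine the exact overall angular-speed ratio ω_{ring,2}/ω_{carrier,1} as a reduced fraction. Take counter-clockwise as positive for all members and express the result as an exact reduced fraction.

33/20

Stage 1: N_ring = 18 + 2·27 = 72
Stage 1: 18(ω_s−ω_c) = −72(ω_r−ω_c),  ω_s=0, ω_c=1
Stage 1: ω_r = 1 − (18/72)(0−1) = 5/4
  ⇒ ω_r¹/ω_c¹ = 5/4
Stage 2: N_ring = 16 + 2·17 = 50
Stage 2: 16(ω_s−ω_c) = −50(ω_r−ω_c),  ω_s=0, ω_c=1
Stage 2: ω_r = 1 − (16/50)(0−1) = 33/25
  ⇒ ω_r²/ω_c² = 33/25
Coupling ω_c² = ω_r¹ ⇒ overall = 5/4 × 33/25 = 33/20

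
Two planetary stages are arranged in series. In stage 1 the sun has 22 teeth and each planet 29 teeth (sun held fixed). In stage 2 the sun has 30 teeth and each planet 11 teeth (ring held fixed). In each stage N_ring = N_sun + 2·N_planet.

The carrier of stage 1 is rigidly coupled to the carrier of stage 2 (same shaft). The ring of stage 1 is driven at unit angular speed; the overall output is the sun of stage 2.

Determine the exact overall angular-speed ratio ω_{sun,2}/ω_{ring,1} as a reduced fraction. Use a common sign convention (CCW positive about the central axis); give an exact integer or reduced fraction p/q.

Stage 1: N_ring = 22 + 2·29 = 80
Stage 1: 22(ω_s−ω_c) = −80(ω_r−ω_c),  ω_s=0, ω_r=1
Stage 1: 22(0−ω_c) = −80(1−ω_c)  ⇒  102ω_c = 80  ⇒  ω_c = 40/51
  ⇒ ω_c¹/ω_r¹ = 40/51
Stage 2: N_ring = 30 + 2·11 = 52
Stage 2: 30(ω_s−ω_c) = −52(ω_r−ω_c),  ω_r=0, ω_c=1
Stage 2: ω_s = 1 − (52/30)(0−1) = 41/15
  ⇒ ω_s²/ω_c² = 41/15
Coupling ω_c² = ω_c¹ ⇒ overall = 40/51 × 41/15 = 328/153

328/153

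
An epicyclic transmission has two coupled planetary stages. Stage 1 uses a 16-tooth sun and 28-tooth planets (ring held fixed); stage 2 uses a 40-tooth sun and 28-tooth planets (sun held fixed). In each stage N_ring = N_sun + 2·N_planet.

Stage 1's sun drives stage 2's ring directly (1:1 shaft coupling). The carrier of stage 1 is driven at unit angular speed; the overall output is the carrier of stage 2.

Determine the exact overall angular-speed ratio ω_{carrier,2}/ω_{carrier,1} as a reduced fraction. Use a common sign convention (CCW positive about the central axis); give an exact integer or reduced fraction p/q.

66/17

Stage 1: N_ring = 16 + 2·28 = 72
Stage 1: 16(ω_s−ω_c) = −72(ω_r−ω_c),  ω_r=0, ω_c=1
Stage 1: ω_s = 1 − (72/16)(0−1) = 11/2
  ⇒ ω_s¹/ω_c¹ = 11/2
Stage 2: N_ring = 40 + 2·28 = 96
Stage 2: 40(ω_s−ω_c) = −96(ω_r−ω_c),  ω_s=0, ω_r=1
Stage 2: 40(0−ω_c) = −96(1−ω_c)  ⇒  136ω_c = 96  ⇒  ω_c = 12/17
  ⇒ ω_c²/ω_r² = 12/17
Coupling ω_r² = ω_s¹ ⇒ overall = 11/2 × 12/17 = 66/17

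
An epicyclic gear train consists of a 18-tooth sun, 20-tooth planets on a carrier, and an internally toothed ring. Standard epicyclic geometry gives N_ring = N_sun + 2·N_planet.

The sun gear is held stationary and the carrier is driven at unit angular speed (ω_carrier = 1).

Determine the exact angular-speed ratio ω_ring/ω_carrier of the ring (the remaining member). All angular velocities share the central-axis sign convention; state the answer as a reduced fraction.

38/29

N_ring = 18 + 2·20 = 58
18(ω_s−ω_c) = −58(ω_r−ω_c),  ω_s=0, ω_c=1
ω_r = 1 − (18/58)(0−1) = 38/29
ω_r/ω_c = 38/29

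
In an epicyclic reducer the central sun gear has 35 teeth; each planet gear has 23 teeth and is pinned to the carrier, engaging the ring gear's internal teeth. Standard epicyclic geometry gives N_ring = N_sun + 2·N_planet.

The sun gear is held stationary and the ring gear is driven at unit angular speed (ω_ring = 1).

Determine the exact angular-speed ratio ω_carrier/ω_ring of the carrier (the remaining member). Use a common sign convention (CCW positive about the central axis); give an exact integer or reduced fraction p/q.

81/116

N_ring = 35 + 2·23 = 81
35(ω_s−ω_c) = −81(ω_r−ω_c),  ω_s=0, ω_r=1
35(0−ω_c) = −81(1−ω_c)  ⇒  116ω_c = 81  ⇒  ω_c = 81/116
ω_c/ω_r = 81/116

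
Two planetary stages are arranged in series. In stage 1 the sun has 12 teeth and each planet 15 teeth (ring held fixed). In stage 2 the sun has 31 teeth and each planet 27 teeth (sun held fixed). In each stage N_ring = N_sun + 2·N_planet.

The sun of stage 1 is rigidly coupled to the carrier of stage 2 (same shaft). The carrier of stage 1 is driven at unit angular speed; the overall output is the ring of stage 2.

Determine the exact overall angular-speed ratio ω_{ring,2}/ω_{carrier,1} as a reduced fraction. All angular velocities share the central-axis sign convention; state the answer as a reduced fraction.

522/85

Stage 1: N_ring = 12 + 2·15 = 42
Stage 1: 12(ω_s−ω_c) = −42(ω_r−ω_c),  ω_r=0, ω_c=1
Stage 1: ω_s = 1 − (42/12)(0−1) = 9/2
  ⇒ ω_s¹/ω_c¹ = 9/2
Stage 2: N_ring = 31 + 2·27 = 85
Stage 2: 31(ω_s−ω_c) = −85(ω_r−ω_c),  ω_s=0, ω_c=1
Stage 2: ω_r = 1 − (31/85)(0−1) = 116/85
  ⇒ ω_r²/ω_c² = 116/85
Coupling ω_c² = ω_s¹ ⇒ overall = 9/2 × 116/85 = 522/85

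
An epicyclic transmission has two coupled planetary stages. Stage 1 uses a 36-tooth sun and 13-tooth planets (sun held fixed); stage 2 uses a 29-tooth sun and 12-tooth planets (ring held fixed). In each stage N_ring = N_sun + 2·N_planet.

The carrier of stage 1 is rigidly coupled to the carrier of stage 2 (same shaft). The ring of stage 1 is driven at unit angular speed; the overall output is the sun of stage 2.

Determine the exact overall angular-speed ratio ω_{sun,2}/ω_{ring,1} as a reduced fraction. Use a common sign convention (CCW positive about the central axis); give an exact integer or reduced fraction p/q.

2542/1421

Stage 1: N_ring = 36 + 2·13 = 62
Stage 1: 36(ω_s−ω_c) = −62(ω_r−ω_c),  ω_s=0, ω_r=1
Stage 1: 36(0−ω_c) = −62(1−ω_c)  ⇒  98ω_c = 62  ⇒  ω_c = 31/49
  ⇒ ω_c¹/ω_r¹ = 31/49
Stage 2: N_ring = 29 + 2·12 = 53
Stage 2: 29(ω_s−ω_c) = −53(ω_r−ω_c),  ω_r=0, ω_c=1
Stage 2: ω_s = 1 − (53/29)(0−1) = 82/29
  ⇒ ω_s²/ω_c² = 82/29
Coupling ω_c² = ω_c¹ ⇒ overall = 31/49 × 82/29 = 2542/1421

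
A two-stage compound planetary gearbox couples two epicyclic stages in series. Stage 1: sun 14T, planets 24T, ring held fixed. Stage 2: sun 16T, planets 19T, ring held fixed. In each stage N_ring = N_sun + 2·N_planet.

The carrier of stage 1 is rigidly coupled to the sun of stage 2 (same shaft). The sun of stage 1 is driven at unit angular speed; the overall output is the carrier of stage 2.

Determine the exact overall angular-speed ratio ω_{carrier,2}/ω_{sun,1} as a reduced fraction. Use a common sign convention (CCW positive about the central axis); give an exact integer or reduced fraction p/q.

4/95

Stage 1: N_ring = 14 + 2·24 = 62
Stage 1: 14(ω_s−ω_c) = −62(ω_r−ω_c),  ω_r=0, ω_s=1
Stage 1: 14(1−ω_c) = −62(0−ω_c)  ⇒  76ω_c = 14  ⇒  ω_c = 7/38
  ⇒ ω_c¹/ω_s¹ = 7/38
Stage 2: N_ring = 16 + 2·19 = 54
Stage 2: 16(ω_s−ω_c) = −54(ω_r−ω_c),  ω_r=0, ω_s=1
Stage 2: 16(1−ω_c) = −54(0−ω_c)  ⇒  70ω_c = 16  ⇒  ω_c = 8/35
  ⇒ ω_c²/ω_s² = 8/35
Coupling ω_s² = ω_c¹ ⇒ overall = 7/38 × 8/35 = 4/95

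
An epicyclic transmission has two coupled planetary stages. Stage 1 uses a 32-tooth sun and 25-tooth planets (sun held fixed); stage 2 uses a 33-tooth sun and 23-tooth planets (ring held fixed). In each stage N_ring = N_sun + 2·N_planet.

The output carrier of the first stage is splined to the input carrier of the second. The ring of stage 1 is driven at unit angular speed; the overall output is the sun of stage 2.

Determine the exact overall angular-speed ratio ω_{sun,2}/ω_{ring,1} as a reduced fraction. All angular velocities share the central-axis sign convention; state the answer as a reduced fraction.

4592/1881

Stage 1: N_ring = 32 + 2·25 = 82
Stage 1: 32(ω_s−ω_c) = −82(ω_r−ω_c),  ω_s=0, ω_r=1
Stage 1: 32(0−ω_c) = −82(1−ω_c)  ⇒  114ω_c = 82  ⇒  ω_c = 41/57
  ⇒ ω_c¹/ω_r¹ = 41/57
Stage 2: N_ring = 33 + 2·23 = 79
Stage 2: 33(ω_s−ω_c) = −79(ω_r−ω_c),  ω_r=0, ω_c=1
Stage 2: ω_s = 1 − (79/33)(0−1) = 112/33
  ⇒ ω_s²/ω_c² = 112/33
Coupling ω_c² = ω_c¹ ⇒ overall = 41/57 × 112/33 = 4592/1881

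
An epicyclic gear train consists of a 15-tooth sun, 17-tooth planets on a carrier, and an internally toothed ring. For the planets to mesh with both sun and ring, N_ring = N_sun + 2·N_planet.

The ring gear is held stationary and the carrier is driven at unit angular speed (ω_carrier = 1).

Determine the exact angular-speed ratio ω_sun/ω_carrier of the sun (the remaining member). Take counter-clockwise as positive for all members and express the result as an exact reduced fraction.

N_ring = 15 + 2·17 = 49
15(ω_s−ω_c) = −49(ω_r−ω_c),  ω_r=0, ω_c=1
ω_s = 1 − (49/15)(0−1) = 64/15
ω_s/ω_c = 64/15

64/15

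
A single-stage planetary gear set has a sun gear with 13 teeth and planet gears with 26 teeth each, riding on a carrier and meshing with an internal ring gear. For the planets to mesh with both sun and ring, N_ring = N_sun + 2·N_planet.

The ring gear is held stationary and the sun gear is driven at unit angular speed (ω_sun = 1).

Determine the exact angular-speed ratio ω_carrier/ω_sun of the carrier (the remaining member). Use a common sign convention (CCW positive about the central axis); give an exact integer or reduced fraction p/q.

1/6

N_ring = 13 + 2·26 = 65
13(ω_s−ω_c) = −65(ω_r−ω_c),  ω_r=0, ω_s=1
13(1−ω_c) = −65(0−ω_c)  ⇒  78ω_c = 13  ⇒  ω_c = 1/6
ω_c/ω_s = 1/6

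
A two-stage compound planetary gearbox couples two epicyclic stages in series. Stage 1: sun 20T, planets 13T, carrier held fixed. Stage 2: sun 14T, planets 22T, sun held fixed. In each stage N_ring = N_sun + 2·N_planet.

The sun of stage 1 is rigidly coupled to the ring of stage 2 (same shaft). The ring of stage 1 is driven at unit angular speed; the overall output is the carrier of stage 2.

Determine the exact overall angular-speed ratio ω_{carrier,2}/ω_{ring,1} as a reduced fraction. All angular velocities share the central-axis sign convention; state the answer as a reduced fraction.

Stage 1: N_ring = 20 + 2·13 = 46
Stage 1: 20(ω_s−ω_c) = −46(ω_r−ω_c),  ω_c=0, ω_r=1
Stage 1: ω_s = 0 − (46/20)(1−0) = -23/10
  ⇒ ω_s¹/ω_r¹ = -23/10
Stage 2: N_ring = 14 + 2·22 = 58
Stage 2: 14(ω_s−ω_c) = −58(ω_r−ω_c),  ω_s=0, ω_r=1
Stage 2: 14(0−ω_c) = −58(1−ω_c)  ⇒  72ω_c = 58  ⇒  ω_c = 29/36
  ⇒ ω_c²/ω_r² = 29/36
Coupling ω_r² = ω_s¹ ⇒ overall = -23/10 × 29/36 = -667/360

-667/360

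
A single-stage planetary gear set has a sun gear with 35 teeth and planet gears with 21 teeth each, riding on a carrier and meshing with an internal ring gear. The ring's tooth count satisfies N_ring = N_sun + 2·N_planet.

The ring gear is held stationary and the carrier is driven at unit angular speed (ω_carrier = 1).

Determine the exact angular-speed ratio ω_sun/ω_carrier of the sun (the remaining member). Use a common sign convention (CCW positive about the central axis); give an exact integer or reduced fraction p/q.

N_ring = 35 + 2·21 = 77
35(ω_s−ω_c) = −77(ω_r−ω_c),  ω_r=0, ω_c=1
ω_s = 1 − (77/35)(0−1) = 16/5
ω_s/ω_c = 16/5

16/5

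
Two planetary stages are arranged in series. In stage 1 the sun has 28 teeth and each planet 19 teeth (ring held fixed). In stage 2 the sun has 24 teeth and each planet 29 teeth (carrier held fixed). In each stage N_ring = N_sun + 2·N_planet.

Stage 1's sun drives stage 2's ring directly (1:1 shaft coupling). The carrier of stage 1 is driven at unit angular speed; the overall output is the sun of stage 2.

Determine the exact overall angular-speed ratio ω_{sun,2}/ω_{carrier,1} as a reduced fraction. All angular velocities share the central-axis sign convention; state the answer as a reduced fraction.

-1927/168

Stage 1: N_ring = 28 + 2·19 = 66
Stage 1: 28(ω_s−ω_c) = −66(ω_r−ω_c),  ω_r=0, ω_c=1
Stage 1: ω_s = 1 − (66/28)(0−1) = 47/14
  ⇒ ω_s¹/ω_c¹ = 47/14
Stage 2: N_ring = 24 + 2·29 = 82
Stage 2: 24(ω_s−ω_c) = −82(ω_r−ω_c),  ω_c=0, ω_r=1
Stage 2: ω_s = 0 − (82/24)(1−0) = -41/12
  ⇒ ω_s²/ω_r² = -41/12
Coupling ω_r² = ω_s¹ ⇒ overall = 47/14 × -41/12 = -1927/168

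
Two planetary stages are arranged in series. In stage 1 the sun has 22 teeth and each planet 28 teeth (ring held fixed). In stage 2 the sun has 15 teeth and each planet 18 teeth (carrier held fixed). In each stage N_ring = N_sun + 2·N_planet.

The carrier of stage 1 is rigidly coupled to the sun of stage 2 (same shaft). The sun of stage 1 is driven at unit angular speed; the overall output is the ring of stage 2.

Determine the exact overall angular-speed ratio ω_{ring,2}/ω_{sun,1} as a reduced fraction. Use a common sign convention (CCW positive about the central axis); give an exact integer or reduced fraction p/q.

-11/170

Stage 1: N_ring = 22 + 2·28 = 78
Stage 1: 22(ω_s−ω_c) = −78(ω_r−ω_c),  ω_r=0, ω_s=1
Stage 1: 22(1−ω_c) = −78(0−ω_c)  ⇒  100ω_c = 22  ⇒  ω_c = 11/50
  ⇒ ω_c¹/ω_s¹ = 11/50
Stage 2: N_ring = 15 + 2·18 = 51
Stage 2: 15(ω_s−ω_c) = −51(ω_r−ω_c),  ω_c=0, ω_s=1
Stage 2: ω_r = 0 − (15/51)(1−0) = -5/17
  ⇒ ω_r²/ω_s² = -5/17
Coupling ω_s² = ω_c¹ ⇒ overall = 11/50 × -5/17 = -11/170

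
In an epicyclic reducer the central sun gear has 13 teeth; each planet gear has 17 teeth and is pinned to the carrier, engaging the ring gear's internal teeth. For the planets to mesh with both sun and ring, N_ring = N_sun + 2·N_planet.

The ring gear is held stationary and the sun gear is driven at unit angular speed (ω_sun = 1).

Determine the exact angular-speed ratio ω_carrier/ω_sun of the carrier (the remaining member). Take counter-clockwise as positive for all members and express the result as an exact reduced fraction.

13/60

N_ring = 13 + 2·17 = 47
13(ω_s−ω_c) = −47(ω_r−ω_c),  ω_r=0, ω_s=1
13(1−ω_c) = −47(0−ω_c)  ⇒  60ω_c = 13  ⇒  ω_c = 13/60
ω_c/ω_s = 13/60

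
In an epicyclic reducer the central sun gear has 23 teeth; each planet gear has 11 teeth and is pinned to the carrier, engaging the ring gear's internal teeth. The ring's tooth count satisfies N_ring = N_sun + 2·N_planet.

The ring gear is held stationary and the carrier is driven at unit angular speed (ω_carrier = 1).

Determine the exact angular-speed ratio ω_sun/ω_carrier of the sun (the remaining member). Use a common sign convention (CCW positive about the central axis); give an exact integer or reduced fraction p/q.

N_ring = 23 + 2·11 = 45
23(ω_s−ω_c) = −45(ω_r−ω_c),  ω_r=0, ω_c=1
ω_s = 1 − (45/23)(0−1) = 68/23
ω_s/ω_c = 68/23

68/23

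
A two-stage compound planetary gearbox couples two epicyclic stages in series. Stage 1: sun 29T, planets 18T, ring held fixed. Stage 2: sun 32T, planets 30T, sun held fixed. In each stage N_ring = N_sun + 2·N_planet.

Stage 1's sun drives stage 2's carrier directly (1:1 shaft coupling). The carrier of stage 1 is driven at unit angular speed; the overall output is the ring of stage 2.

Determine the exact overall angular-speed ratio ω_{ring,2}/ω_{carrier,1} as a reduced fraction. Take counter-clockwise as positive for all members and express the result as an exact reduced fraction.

Stage 1: N_ring = 29 + 2·18 = 65
Stage 1: 29(ω_s−ω_c) = −65(ω_r−ω_c),  ω_r=0, ω_c=1
Stage 1: ω_s = 1 − (65/29)(0−1) = 94/29
  ⇒ ω_s¹/ω_c¹ = 94/29
Stage 2: N_ring = 32 + 2·30 = 92
Stage 2: 32(ω_s−ω_c) = −92(ω_r−ω_c),  ω_s=0, ω_c=1
Stage 2: ω_r = 1 − (32/92)(0−1) = 31/23
  ⇒ ω_r²/ω_c² = 31/23
Coupling ω_c² = ω_s¹ ⇒ overall = 94/29 × 31/23 = 2914/667

2914/667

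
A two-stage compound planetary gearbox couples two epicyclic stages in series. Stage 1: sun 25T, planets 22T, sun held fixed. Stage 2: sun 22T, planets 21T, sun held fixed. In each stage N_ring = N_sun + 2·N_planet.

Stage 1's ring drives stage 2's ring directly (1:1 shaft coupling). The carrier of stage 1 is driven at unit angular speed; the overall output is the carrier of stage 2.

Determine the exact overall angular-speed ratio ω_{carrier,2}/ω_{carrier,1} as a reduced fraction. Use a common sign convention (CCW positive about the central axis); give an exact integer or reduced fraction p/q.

3008/2967

Stage 1: N_ring = 25 + 2·22 = 69
Stage 1: 25(ω_s−ω_c) = −69(ω_r−ω_c),  ω_s=0, ω_c=1
Stage 1: ω_r = 1 − (25/69)(0−1) = 94/69
  ⇒ ω_r¹/ω_c¹ = 94/69
Stage 2: N_ring = 22 + 2·21 = 64
Stage 2: 22(ω_s−ω_c) = −64(ω_r−ω_c),  ω_s=0, ω_r=1
Stage 2: 22(0−ω_c) = −64(1−ω_c)  ⇒  86ω_c = 64  ⇒  ω_c = 32/43
  ⇒ ω_c²/ω_r² = 32/43
Coupling ω_r² = ω_r¹ ⇒ overall = 94/69 × 32/43 = 3008/2967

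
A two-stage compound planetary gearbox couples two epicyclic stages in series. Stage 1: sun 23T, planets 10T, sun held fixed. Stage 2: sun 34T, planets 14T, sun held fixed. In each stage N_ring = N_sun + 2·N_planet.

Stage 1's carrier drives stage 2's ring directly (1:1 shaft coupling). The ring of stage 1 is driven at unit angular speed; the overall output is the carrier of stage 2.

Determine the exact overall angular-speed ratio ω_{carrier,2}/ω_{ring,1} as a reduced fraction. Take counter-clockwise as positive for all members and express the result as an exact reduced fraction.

1333/3168

Stage 1: N_ring = 23 + 2·10 = 43
Stage 1: 23(ω_s−ω_c) = −43(ω_r−ω_c),  ω_s=0, ω_r=1
Stage 1: 23(0−ω_c) = −43(1−ω_c)  ⇒  66ω_c = 43  ⇒  ω_c = 43/66
  ⇒ ω_c¹/ω_r¹ = 43/66
Stage 2: N_ring = 34 + 2·14 = 62
Stage 2: 34(ω_s−ω_c) = −62(ω_r−ω_c),  ω_s=0, ω_r=1
Stage 2: 34(0−ω_c) = −62(1−ω_c)  ⇒  96ω_c = 62  ⇒  ω_c = 31/48
  ⇒ ω_c²/ω_r² = 31/48
Coupling ω_r² = ω_c¹ ⇒ overall = 43/66 × 31/48 = 1333/3168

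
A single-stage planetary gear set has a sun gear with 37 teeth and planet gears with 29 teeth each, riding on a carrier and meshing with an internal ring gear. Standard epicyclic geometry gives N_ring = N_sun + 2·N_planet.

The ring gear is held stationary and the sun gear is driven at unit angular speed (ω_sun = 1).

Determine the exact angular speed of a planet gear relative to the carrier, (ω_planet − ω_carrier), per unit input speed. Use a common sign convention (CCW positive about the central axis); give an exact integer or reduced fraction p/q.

N_ring = 37 + 2·29 = 95
37(ω_s−ω_c) = −95(ω_r−ω_c),  ω_r=0, ω_s=1
37(1−ω_c) = −95(0−ω_c)  ⇒  132ω_c = 37  ⇒  ω_c = 37/132
sun–planet: 37·(1−37/132) = −29·(ω_p−ω_c)  ⇒  ω_p−ω_c = −(37/29)·(95/132) = -3515/3828

-3515/3828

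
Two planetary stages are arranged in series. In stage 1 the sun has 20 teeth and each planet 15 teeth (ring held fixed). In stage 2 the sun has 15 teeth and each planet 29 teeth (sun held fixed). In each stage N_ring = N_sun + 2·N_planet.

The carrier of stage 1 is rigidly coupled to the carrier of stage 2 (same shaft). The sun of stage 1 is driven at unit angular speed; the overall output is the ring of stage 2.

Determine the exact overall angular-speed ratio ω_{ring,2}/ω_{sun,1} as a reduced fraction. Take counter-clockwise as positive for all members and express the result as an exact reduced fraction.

176/511

Stage 1: N_ring = 20 + 2·15 = 50
Stage 1: 20(ω_s−ω_c) = −50(ω_r−ω_c),  ω_r=0, ω_s=1
Stage 1: 20(1−ω_c) = −50(0−ω_c)  ⇒  70ω_c = 20  ⇒  ω_c = 2/7
  ⇒ ω_c¹/ω_s¹ = 2/7
Stage 2: N_ring = 15 + 2·29 = 73
Stage 2: 15(ω_s−ω_c) = −73(ω_r−ω_c),  ω_s=0, ω_c=1
Stage 2: ω_r = 1 − (15/73)(0−1) = 88/73
  ⇒ ω_r²/ω_c² = 88/73
Coupling ω_c² = ω_c¹ ⇒ overall = 2/7 × 88/73 = 176/511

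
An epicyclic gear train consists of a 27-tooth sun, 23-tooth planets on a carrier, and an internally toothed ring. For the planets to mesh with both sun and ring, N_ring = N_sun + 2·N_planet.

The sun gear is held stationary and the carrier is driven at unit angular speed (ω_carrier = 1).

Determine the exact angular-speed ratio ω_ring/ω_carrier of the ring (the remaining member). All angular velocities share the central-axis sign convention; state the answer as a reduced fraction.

100/73

N_ring = 27 + 2·23 = 73
27(ω_s−ω_c) = −73(ω_r−ω_c),  ω_s=0, ω_c=1
ω_r = 1 − (27/73)(0−1) = 100/73
ω_r/ω_c = 100/73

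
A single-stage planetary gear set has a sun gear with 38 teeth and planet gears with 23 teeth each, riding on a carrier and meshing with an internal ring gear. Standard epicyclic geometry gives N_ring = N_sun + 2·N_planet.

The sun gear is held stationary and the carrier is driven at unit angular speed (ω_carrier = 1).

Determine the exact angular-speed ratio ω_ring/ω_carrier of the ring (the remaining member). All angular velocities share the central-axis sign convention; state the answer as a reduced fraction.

61/42

N_ring = 38 + 2·23 = 84
38(ω_s−ω_c) = −84(ω_r−ω_c),  ω_s=0, ω_c=1
ω_r = 1 − (38/84)(0−1) = 61/42
ω_r/ω_c = 61/42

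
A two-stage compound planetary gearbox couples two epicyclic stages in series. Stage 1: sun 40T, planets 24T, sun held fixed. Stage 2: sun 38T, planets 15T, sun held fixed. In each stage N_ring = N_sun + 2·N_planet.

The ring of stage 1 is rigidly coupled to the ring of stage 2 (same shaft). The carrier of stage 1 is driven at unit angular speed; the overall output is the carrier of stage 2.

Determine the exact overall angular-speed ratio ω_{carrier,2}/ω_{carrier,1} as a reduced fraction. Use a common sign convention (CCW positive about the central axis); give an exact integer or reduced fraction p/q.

Stage 1: N_ring = 40 + 2·24 = 88
Stage 1: 40(ω_s−ω_c) = −88(ω_r−ω_c),  ω_s=0, ω_c=1
Stage 1: ω_r = 1 − (40/88)(0−1) = 16/11
  ⇒ ω_r¹/ω_c¹ = 16/11
Stage 2: N_ring = 38 + 2·15 = 68
Stage 2: 38(ω_s−ω_c) = −68(ω_r−ω_c),  ω_s=0, ω_r=1
Stage 2: 38(0−ω_c) = −68(1−ω_c)  ⇒  106ω_c = 68  ⇒  ω_c = 34/53
  ⇒ ω_c²/ω_r² = 34/53
Coupling ω_r² = ω_r¹ ⇒ overall = 16/11 × 34/53 = 544/583

544/583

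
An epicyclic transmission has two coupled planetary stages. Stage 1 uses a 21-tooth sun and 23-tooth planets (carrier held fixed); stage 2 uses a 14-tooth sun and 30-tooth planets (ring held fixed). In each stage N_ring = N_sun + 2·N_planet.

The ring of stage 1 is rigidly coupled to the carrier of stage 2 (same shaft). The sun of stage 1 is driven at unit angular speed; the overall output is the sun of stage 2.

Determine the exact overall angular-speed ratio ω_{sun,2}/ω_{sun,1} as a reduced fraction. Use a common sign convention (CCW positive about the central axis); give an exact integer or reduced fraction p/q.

-132/67

Stage 1: N_ring = 21 + 2·23 = 67
Stage 1: 21(ω_s−ω_c) = −67(ω_r−ω_c),  ω_c=0, ω_s=1
Stage 1: ω_r = 0 − (21/67)(1−0) = -21/67
  ⇒ ω_r¹/ω_s¹ = -21/67
Stage 2: N_ring = 14 + 2·30 = 74
Stage 2: 14(ω_s−ω_c) = −74(ω_r−ω_c),  ω_r=0, ω_c=1
Stage 2: ω_s = 1 − (74/14)(0−1) = 44/7
  ⇒ ω_s²/ω_c² = 44/7
Coupling ω_c² = ω_r¹ ⇒ overall = -21/67 × 44/7 = -132/67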